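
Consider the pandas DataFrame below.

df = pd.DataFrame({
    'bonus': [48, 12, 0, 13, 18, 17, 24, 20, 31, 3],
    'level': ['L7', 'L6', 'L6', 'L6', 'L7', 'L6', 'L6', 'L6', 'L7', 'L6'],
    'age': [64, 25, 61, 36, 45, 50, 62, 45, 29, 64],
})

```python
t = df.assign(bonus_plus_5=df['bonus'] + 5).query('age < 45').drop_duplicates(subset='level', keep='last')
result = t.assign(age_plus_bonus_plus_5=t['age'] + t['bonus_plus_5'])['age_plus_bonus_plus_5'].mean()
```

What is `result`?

add column bonus_plus_5 = df['bonus'] + 5:
   bonus level  age  bonus_plus_5
0     48    L7   64            53
1     12    L6   25            17
2      0    L6   61             5
3     13    L6   36            18
4     18    L7   45            23
5     17    L6   50            22
6     24    L6   62            29
7     20    L6   45            25
8     31    L7   29            36
9      3    L6   64             8
filter rows where age < 45:
   bonus level  age  bonus_plus_5
1     12    L6   25            17
3     13    L6   36            18
8     31    L7   29            36
drop duplicate level (keep=last):
   bonus level  age  bonus_plus_5
3     13    L6   36            18
8     31    L7   29            36
add column age_plus_bonus_plus_5 = t['age'] + t['bonus_plus_5']:
   bonus level  age  bonus_plus_5  age_plus_bonus_plus_5
3     13    L6   36            18                     54
8     31    L7   29            36                     65
Then the mean of column 'age_plus_bonus_plus_5': 59.5

59.5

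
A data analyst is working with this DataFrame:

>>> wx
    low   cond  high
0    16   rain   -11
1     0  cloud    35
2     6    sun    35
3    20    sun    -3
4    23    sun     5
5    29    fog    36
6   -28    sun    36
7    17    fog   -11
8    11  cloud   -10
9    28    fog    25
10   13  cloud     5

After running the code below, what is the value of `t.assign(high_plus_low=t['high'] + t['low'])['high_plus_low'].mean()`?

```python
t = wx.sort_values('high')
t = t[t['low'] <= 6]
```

sort by high:
    low   cond  high
0    16   rain   -11
7    17    fog   -11
8    11  cloud   -10
3    20    sun    -3
4    23    sun     5
10   13  cloud     5
9    28    fog    25
1     0  cloud    35
2     6    sun    35
5    29    fog    36
6   -28    sun    36
filter rows where low <= 6:
   low   cond  high
1    0  cloud    35
2    6    sun    35
6  -28    sun    36
add column high_plus_low = t['high'] + t['low']:
   low   cond  high  high_plus_low
1    0  cloud    35             35
2    6    sun    35             41
6  -28    sun    36              8
Then the mean of column 'high_plus_low': 28.0

28.0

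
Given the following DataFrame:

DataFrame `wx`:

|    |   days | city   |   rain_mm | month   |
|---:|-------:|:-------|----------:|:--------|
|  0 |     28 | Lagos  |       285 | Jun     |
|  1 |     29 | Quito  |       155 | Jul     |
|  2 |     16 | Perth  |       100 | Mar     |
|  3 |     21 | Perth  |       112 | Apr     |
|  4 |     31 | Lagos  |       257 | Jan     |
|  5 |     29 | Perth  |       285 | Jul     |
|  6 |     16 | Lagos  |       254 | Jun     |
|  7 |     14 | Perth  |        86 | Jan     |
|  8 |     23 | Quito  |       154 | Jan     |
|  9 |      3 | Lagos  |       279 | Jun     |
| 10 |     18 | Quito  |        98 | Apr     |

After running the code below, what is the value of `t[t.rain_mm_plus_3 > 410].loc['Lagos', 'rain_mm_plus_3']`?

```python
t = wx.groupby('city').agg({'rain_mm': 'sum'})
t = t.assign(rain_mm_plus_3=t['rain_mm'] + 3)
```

group by city, sum of rain_mm:
       rain_mm
city          
Lagos     1075
Perth      583
Quito      407
add column rain_mm_plus_3 = t['rain_mm'] + 3:
       rain_mm  rain_mm_plus_3
city                          
Lagos     1075            1078
Perth      583             586
Quito      407             410
filter rows where rain_mm_plus_3 > 410:
       rain_mm  rain_mm_plus_3
city                          
Lagos     1075            1078
Perth      583             586
The value at row 'Lagos', column 'rain_mm_plus_3' is 1078.

1078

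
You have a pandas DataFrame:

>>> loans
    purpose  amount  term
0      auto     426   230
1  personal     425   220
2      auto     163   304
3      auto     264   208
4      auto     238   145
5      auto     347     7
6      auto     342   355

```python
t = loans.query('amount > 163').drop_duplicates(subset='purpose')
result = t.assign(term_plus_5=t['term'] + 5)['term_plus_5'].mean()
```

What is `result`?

230.0

filter rows where amount > 163:
    purpose  amount  term
0      auto     426   230
1  personal     425   220
3      auto     264   208
4      auto     238   145
5      auto     347     7
6      auto     342   355
drop duplicate purpose (keep=first):
    purpose  amount  term
0      auto     426   230
1  personal     425   220
add column term_plus_5 = t['term'] + 5:
    purpose  amount  term  term_plus_5
0      auto     426   230          235
1  personal     425   220          225
mean of column 'term_plus_5' → 230.0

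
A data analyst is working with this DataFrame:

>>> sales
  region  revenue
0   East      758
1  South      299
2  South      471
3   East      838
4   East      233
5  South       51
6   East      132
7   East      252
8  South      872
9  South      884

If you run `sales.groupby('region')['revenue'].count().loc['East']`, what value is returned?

5

group by region, count of revenue:
region
East     5
South    5
Name: revenue, dtype: int64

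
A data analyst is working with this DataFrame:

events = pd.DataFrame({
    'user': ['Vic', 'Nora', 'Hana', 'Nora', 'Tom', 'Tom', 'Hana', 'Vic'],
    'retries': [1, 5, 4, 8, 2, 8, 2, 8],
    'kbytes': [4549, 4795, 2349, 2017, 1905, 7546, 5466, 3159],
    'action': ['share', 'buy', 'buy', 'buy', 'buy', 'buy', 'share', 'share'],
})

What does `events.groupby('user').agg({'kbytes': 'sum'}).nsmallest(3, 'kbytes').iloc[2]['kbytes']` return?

group by user, sum of kbytes:
      kbytes
user        
Hana    7815
Nora    6812
Tom     9451
Vic     7708
take 3 rows with smallest kbytes:
      kbytes
user        
Nora    6812
Vic     7708
Hana    7815
Hence 7815.

7815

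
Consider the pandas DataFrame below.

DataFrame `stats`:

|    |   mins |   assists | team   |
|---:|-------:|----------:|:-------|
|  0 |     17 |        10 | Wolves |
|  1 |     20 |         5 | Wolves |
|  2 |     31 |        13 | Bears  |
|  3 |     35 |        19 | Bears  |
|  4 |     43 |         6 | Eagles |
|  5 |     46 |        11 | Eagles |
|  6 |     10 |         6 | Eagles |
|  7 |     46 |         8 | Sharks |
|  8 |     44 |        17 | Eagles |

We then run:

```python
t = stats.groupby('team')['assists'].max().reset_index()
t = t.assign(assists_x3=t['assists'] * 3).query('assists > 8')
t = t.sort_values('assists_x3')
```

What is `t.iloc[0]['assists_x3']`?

30

group by team, max of assists:
team
Bears     19
Eagles    17
Sharks     8
Wolves    10
Name: assists, dtype: int64
reset_index():
     team  assists
0   Bears       19
1  Eagles       17
2  Sharks        8
3  Wolves       10
add column assists_x3 = t['assists'] * 3:
     team  assists  assists_x3
0   Bears       19          57
1  Eagles       17          51
2  Sharks        8          24
3  Wolves       10          30
filter rows where assists > 8:
     team  assists  assists_x3
0   Bears       19          57
1  Eagles       17          51
3  Wolves       10          30
sort by assists_x3:
     team  assists  assists_x3
3  Wolves       10          30
1  Eagles       17          51
0   Bears       19          57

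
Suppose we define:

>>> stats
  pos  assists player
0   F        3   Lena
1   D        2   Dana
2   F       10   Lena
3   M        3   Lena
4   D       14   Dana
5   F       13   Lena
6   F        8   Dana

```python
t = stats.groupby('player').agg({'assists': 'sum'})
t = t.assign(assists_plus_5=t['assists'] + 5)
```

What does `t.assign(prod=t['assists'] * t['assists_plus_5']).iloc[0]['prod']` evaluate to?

group by player, sum of assists:
        assists
player         
Dana         24
Lena         29
add column assists_plus_5 = t['assists'] + 5:
        assists  assists_plus_5
player                         
Dana         24              29
Lena         29              34
add column prod = t['assists'] * t['assists_plus_5']:
        assists  assists_plus_5  prod
player                               
Dana         24              29   696
Lena         29              34   986
Then the value at position 0, column 'prod': 696

696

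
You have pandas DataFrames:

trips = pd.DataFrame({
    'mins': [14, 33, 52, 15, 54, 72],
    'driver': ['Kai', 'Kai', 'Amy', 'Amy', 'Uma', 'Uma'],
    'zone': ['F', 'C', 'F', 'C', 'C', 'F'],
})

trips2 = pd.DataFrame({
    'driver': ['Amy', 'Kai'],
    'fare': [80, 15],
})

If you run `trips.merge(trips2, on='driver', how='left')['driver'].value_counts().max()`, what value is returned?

2

merge on 'driver' (how='left') → 6 rows:
   mins driver zone  fare
0    14    Kai    F  15.0
1    33    Kai    C  15.0
2    52    Amy    F  80.0
3    15    Amy    C  80.0
4    54    Uma    C   NaN
5    72    Uma    F   NaN
value_counts of driver:
driver
Kai    2
Amy    2
Uma    2
Name: count, dtype: int64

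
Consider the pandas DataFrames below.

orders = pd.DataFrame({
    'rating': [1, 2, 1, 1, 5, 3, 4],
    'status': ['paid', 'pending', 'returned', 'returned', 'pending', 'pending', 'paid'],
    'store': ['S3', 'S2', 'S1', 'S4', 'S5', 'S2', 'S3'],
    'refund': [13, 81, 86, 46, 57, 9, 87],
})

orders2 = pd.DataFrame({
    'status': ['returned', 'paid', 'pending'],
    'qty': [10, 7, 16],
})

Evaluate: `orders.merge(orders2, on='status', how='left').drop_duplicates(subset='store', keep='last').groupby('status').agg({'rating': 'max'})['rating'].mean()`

3.33333333333

merge on 'status' (how='left') → 7 rows:
   rating    status store  refund  qty
0       1      paid    S3      13    7
1       2   pending    S2      81   16
2       1  returned    S1      86   10
3       1  returned    S4      46   10
4       5   pending    S5      57   16
5       3   pending    S2       9   16
6       4      paid    S3      87    7
drop duplicate store (keep=last):
   rating    status store  refund  qty
2       1  returned    S1      86   10
3       1  returned    S4      46   10
4       5   pending    S5      57   16
5       3   pending    S2       9   16
6       4      paid    S3      87    7
group by status, max of rating:
          rating
status          
paid           4
pending        5
returned       1
Then the mean of column 'rating': 3.33333333333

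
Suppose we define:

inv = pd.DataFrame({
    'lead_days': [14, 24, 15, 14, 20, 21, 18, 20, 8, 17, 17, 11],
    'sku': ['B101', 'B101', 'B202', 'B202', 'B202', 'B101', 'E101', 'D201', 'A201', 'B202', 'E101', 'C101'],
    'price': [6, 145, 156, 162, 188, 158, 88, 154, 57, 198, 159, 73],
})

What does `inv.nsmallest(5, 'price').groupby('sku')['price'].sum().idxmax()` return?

B101

take 5 rows with smallest price:
    lead_days   sku  price
0          14  B101      6
8           8  A201     57
11         11  C101     73
6          18  E101     88
1          24  B101    145
group by sku, sum of price:
sku
A201     57
B101    151
C101     73
E101     88
Name: price, dtype: int64
Reading off the label with the largest value, we get B101.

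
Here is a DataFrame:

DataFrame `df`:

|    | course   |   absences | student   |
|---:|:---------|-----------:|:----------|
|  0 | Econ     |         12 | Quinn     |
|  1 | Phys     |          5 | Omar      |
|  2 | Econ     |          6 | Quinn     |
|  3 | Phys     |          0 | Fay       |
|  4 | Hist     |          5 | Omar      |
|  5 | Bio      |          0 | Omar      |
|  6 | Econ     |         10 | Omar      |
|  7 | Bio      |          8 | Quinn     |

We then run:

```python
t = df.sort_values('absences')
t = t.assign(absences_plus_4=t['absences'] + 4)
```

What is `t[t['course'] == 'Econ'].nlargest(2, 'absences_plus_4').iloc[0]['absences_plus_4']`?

sort by absences:
  course  absences student
3   Phys         0     Fay
5    Bio         0    Omar
1   Phys         5    Omar
4   Hist         5    Omar
2   Econ         6   Quinn
7    Bio         8   Quinn
6   Econ        10    Omar
0   Econ        12   Quinn
add column absences_plus_4 = t['absences'] + 4:
  course  absences student  absences_plus_4
3   Phys         0     Fay                4
5    Bio         0    Omar                4
1   Phys         5    Omar                9
4   Hist         5    Omar                9
2   Econ         6   Quinn               10
7    Bio         8   Quinn               12
6   Econ        10    Omar               14
0   Econ        12   Quinn               16
filter rows where course == 'Econ':
  course  absences student  absences_plus_4
2   Econ         6   Quinn               10
6   Econ        10    Omar               14
0   Econ        12   Quinn               16
take 2 rows with largest absences_plus_4:
  course  absences student  absences_plus_4
0   Econ        12   Quinn               16
6   Econ        10    Omar               14

16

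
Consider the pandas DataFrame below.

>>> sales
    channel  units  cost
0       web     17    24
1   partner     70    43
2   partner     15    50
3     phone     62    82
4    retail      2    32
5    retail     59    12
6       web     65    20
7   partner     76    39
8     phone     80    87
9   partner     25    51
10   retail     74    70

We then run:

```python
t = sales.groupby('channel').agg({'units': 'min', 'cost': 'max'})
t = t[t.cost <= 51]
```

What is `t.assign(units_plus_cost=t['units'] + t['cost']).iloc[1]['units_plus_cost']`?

41

group by channel: min(units), max(cost):
         units  cost
channel             
partner     15    51
phone       62    87
retail       2    70
web         17    24
filter rows where cost <= 51:
         units  cost
channel             
partner     15    51
web         17    24
add column units_plus_cost = t['units'] + t['cost']:
         units  cost  units_plus_cost
channel                              
partner     15    51               66
web         17    24               41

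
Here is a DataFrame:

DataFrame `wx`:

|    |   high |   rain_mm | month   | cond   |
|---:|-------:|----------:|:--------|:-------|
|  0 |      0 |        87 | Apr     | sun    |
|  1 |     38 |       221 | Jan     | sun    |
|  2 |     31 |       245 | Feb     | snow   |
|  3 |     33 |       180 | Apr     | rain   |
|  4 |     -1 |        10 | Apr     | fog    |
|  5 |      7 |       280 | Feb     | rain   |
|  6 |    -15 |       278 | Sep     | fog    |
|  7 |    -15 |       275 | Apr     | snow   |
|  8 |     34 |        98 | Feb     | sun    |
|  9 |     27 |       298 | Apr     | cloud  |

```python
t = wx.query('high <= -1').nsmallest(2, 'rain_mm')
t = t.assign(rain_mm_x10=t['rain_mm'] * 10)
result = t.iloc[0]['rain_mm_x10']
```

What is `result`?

100

filter rows where high <= -1:
   high  rain_mm month  cond
4    -1       10   Apr   fog
6   -15      278   Sep   fog
7   -15      275   Apr  snow
take 2 rows with smallest rain_mm:
   high  rain_mm month  cond
4    -1       10   Apr   fog
7   -15      275   Apr  snow
add column rain_mm_x10 = t['rain_mm'] * 10:
   high  rain_mm month  cond  rain_mm_x10
4    -1       10   Apr   fog          100
7   -15      275   Apr  snow         2750
Hence 100.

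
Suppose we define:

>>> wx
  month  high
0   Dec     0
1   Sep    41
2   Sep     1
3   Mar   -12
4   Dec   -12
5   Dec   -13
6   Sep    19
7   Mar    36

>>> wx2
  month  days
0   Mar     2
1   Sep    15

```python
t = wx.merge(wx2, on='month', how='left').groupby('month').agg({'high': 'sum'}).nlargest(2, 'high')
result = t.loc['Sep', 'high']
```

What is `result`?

merge on 'month' (how='left') → 8 rows:
  month  high  days
0   Dec     0   NaN
1   Sep    41  15.0
2   Sep     1  15.0
3   Mar   -12   2.0
4   Dec   -12   NaN
5   Dec   -13   NaN
6   Sep    19  15.0
7   Mar    36   2.0
group by month, sum of high:
       high
month      
Dec     -25
Mar      24
Sep      61
take 2 rows with largest high:
       high
month      
Sep      61
Mar      24

61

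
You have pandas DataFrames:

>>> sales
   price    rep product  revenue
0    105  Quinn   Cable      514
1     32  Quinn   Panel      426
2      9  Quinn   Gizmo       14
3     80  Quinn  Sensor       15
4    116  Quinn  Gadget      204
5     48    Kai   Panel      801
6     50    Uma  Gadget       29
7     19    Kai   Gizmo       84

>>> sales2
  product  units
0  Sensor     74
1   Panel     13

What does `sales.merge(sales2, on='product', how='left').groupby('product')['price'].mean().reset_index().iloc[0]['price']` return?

105.0

merge on 'product' (how='left') → 8 rows:
   price    rep product  revenue  units
0    105  Quinn   Cable      514    NaN
1     32  Quinn   Panel      426   13.0
2      9  Quinn   Gizmo       14    NaN
3     80  Quinn  Sensor       15   74.0
4    116  Quinn  Gadget      204    NaN
5     48    Kai   Panel      801   13.0
6     50    Uma  Gadget       29    NaN
7     19    Kai   Gizmo       84    NaN
group by product, mean of price:
product
Cable     105.0
Gadget     83.0
Gizmo      14.0
Panel      40.0
Sensor     80.0
Name: price, dtype: float64
reset_index():
  product  price
0   Cable  105.0
1  Gadget   83.0
2   Gizmo   14.0
3   Panel   40.0
4  Sensor   80.0
Hence 105.0.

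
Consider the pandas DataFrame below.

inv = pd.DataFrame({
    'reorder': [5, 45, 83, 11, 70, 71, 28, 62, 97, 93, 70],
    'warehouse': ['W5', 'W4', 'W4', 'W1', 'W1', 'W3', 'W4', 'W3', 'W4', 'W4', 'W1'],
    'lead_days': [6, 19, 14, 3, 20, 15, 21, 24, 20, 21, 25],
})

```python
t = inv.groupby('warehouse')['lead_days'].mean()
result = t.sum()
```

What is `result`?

group by warehouse, mean of lead_days:
warehouse
W1    16.0
W3    19.5
W4    19.0
W5     6.0
Name: lead_days, dtype: float64

60.5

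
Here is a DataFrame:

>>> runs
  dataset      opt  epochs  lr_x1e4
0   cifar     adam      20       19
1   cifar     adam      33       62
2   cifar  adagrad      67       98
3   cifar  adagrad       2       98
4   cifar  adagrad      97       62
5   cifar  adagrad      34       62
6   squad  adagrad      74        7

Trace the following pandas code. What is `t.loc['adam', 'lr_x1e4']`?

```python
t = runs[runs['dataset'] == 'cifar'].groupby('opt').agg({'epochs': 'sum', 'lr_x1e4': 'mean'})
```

40.5

filter rows where dataset == 'cifar':
  dataset      opt  epochs  lr_x1e4
0   cifar     adam      20       19
1   cifar     adam      33       62
2   cifar  adagrad      67       98
3   cifar  adagrad       2       98
4   cifar  adagrad      97       62
5   cifar  adagrad      34       62
group by opt: sum(epochs), mean(lr_x1e4):
         epochs  lr_x1e4
opt                     
adagrad     200     80.0
adam         53     40.5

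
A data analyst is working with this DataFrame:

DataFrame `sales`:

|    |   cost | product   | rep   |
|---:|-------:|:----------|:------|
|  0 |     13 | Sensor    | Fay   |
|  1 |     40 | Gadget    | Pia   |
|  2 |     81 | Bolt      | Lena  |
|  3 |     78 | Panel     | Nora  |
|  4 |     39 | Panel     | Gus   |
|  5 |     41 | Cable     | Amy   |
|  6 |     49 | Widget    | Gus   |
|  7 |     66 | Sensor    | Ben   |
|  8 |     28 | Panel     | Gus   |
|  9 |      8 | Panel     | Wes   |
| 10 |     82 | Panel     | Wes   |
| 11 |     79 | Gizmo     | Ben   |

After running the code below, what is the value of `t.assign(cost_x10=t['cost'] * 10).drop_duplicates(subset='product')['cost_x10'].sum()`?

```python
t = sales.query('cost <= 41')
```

1330

filter rows where cost <= 41:
   cost product  rep
0    13  Sensor  Fay
1    40  Gadget  Pia
4    39   Panel  Gus
5    41   Cable  Amy
8    28   Panel  Gus
9     8   Panel  Wes
add column cost_x10 = t['cost'] * 10:
   cost product  rep  cost_x10
0    13  Sensor  Fay       130
1    40  Gadget  Pia       400
4    39   Panel  Gus       390
5    41   Cable  Amy       410
8    28   Panel  Gus       280
9     8   Panel  Wes        80
drop duplicate product (keep=first):
   cost product  rep  cost_x10
0    13  Sensor  Fay       130
1    40  Gadget  Pia       400
4    39   Panel  Gus       390
5    41   Cable  Amy       410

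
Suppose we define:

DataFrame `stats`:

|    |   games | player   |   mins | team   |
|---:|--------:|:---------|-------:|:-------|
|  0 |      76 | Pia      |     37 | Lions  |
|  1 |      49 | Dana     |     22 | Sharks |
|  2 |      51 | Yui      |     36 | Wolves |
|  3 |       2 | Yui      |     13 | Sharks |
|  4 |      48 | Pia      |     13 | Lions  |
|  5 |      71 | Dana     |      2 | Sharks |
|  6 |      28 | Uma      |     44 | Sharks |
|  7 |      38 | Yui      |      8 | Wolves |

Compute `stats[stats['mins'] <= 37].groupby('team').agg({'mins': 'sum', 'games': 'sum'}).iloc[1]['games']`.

filter rows where mins <= 37:
   games player  mins    team
0     76    Pia    37   Lions
1     49   Dana    22  Sharks
2     51    Yui    36  Wolves
3      2    Yui    13  Sharks
4     48    Pia    13   Lions
5     71   Dana     2  Sharks
7     38    Yui     8  Wolves
group by team: sum(mins), sum(games):
        mins  games
team               
Lions     50    124
Sharks    37    122
Wolves    44     89
The value at position 1, column 'games' is 122.

122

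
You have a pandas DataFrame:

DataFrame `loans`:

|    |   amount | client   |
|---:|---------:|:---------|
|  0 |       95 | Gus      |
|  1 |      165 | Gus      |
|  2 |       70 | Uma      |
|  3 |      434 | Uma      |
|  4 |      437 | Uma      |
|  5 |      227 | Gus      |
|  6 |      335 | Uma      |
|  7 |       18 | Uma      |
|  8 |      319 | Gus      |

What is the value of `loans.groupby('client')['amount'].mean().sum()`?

group by client, mean of amount:
client
Gus    201.5
Uma    258.8
Name: amount, dtype: float64
sum of the resulting series → 460.3

460.3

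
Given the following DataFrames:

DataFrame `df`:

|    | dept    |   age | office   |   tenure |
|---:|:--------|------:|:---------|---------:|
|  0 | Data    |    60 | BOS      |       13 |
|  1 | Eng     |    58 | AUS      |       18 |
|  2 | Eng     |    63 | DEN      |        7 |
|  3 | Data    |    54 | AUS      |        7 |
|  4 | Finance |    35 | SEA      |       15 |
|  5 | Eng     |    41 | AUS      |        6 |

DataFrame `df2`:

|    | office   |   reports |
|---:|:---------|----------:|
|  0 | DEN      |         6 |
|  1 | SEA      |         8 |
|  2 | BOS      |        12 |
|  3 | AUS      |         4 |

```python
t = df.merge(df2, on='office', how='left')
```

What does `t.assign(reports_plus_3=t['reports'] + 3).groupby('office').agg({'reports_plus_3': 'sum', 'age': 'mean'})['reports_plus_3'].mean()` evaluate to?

14.0

merge on 'office' (how='left') → 6 rows:
      dept  age office  tenure  reports
0     Data   60    BOS      13       12
1      Eng   58    AUS      18        4
2      Eng   63    DEN       7        6
3     Data   54    AUS       7        4
4  Finance   35    SEA      15        8
5      Eng   41    AUS       6        4
add column reports_plus_3 = t['reports'] + 3:
      dept  age office  tenure  reports  reports_plus_3
0     Data   60    BOS      13       12              15
1      Eng   58    AUS      18        4               7
2      Eng   63    DEN       7        6               9
3     Data   54    AUS       7        4               7
4  Finance   35    SEA      15        8              11
5      Eng   41    AUS       6        4               7
group by office: sum(reports_plus_3), mean(age):
        reports_plus_3   age
office                      
AUS                 21  51.0
BOS                 15  60.0
DEN                  9  63.0
SEA                 11  35.0
Taking the mean of column 'reports_plus_3' gives 14.0.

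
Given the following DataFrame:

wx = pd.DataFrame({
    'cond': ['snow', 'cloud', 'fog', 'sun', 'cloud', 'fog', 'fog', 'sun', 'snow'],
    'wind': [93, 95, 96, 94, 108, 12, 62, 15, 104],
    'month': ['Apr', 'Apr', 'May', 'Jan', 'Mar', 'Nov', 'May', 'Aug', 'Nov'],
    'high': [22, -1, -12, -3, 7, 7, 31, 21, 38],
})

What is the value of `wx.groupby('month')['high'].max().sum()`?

116

group by month, max of high:
month
Apr    22
Aug    21
Jan    -3
Mar     7
May    31
Nov    38
Name: high, dtype: int64
Hence 116.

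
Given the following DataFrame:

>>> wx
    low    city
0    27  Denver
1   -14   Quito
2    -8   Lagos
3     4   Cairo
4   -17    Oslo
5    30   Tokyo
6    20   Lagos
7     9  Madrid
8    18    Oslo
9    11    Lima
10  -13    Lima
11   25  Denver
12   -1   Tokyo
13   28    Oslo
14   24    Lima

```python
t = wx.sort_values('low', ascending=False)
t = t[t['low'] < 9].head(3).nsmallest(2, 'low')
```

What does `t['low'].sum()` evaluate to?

-9

sort by low descending:
    low    city
5    30   Tokyo
13   28    Oslo
0    27  Denver
11   25  Denver
14   24    Lima
6    20   Lagos
8    18    Oslo
9    11    Lima
7     9  Madrid
3     4   Cairo
12   -1   Tokyo
2    -8   Lagos
10  -13    Lima
1   -14   Quito
4   -17    Oslo
filter rows where low < 9:
    low   city
3     4  Cairo
12   -1  Tokyo
2    -8  Lagos
10  -13   Lima
1   -14  Quito
4   -17   Oslo
take first 3 rows:
    low   city
3     4  Cairo
12   -1  Tokyo
2    -8  Lagos
take 2 rows with smallest low:
    low   city
2    -8  Lagos
12   -1  Tokyo
Reading off the sum of column 'low', we get -9.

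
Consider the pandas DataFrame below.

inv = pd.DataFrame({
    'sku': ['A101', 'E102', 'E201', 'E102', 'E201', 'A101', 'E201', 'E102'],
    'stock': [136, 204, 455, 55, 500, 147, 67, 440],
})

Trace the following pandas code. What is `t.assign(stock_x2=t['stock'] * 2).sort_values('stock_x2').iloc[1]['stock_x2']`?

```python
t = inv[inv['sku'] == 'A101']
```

filter rows where sku == 'A101':
    sku  stock
0  A101    136
5  A101    147
add column stock_x2 = t['stock'] * 2:
    sku  stock  stock_x2
0  A101    136       272
5  A101    147       294
sort by stock_x2:
    sku  stock  stock_x2
0  A101    136       272
5  A101    147       294
Taking the value at position 1, column 'stock_x2' gives 294.

294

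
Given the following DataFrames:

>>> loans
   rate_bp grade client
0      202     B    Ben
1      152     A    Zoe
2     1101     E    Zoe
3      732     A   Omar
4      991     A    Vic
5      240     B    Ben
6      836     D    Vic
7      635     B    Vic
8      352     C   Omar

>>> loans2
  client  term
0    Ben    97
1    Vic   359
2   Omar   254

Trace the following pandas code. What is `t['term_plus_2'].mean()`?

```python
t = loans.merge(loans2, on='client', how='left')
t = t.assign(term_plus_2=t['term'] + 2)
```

merge on 'client' (how='left') → 9 rows:
   rate_bp grade client   term
0      202     B    Ben   97.0
1      152     A    Zoe    NaN
2     1101     E    Zoe    NaN
3      732     A   Omar  254.0
4      991     A    Vic  359.0
5      240     B    Ben   97.0
6      836     D    Vic  359.0
7      635     B    Vic  359.0
8      352     C   Omar  254.0
add column term_plus_2 = t['term'] + 2:
   rate_bp grade client   term  term_plus_2
0      202     B    Ben   97.0         99.0
1      152     A    Zoe    NaN          NaN
2     1101     E    Zoe    NaN          NaN
3      732     A   Omar  254.0        256.0
4      991     A    Vic  359.0        361.0
5      240     B    Ben   97.0         99.0
6      836     D    Vic  359.0        361.0
7      635     B    Vic  359.0        361.0
8      352     C   Omar  254.0        256.0
mean of column 'term_plus_2' → 256.142857143

256.142857143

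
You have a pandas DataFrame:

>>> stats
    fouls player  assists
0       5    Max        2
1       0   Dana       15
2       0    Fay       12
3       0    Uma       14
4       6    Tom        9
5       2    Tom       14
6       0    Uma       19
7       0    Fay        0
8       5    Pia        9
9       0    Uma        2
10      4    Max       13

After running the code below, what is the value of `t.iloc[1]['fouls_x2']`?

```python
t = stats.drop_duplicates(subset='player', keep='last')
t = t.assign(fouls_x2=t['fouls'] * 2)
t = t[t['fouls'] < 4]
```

drop duplicate player (keep=last):
    fouls player  assists
1       0   Dana       15
5       2    Tom       14
7       0    Fay        0
8       5    Pia        9
9       0    Uma        2
10      4    Max       13
add column fouls_x2 = t['fouls'] * 2:
    fouls player  assists  fouls_x2
1       0   Dana       15         0
5       2    Tom       14         4
7       0    Fay        0         0
8       5    Pia        9        10
9       0    Uma        2         0
10      4    Max       13         8
filter rows where fouls < 4:
   fouls player  assists  fouls_x2
1      0   Dana       15         0
5      2    Tom       14         4
7      0    Fay        0         0
9      0    Uma        2         0
Reading off the value at position 1, column 'fouls_x2', we get 4.

4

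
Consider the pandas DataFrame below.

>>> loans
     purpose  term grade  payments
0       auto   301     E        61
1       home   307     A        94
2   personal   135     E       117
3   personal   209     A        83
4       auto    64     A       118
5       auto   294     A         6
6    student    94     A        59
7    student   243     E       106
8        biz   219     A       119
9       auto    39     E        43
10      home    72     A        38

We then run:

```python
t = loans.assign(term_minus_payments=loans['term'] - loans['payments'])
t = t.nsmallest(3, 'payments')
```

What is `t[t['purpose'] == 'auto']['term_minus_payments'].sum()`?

284

add column term_minus_payments = loans['term'] - loans['payments']:
     purpose  term grade  payments  term_minus_payments
0       auto   301     E        61                  240
1       home   307     A        94                  213
2   personal   135     E       117                   18
3   personal   209     A        83                  126
4       auto    64     A       118                  -54
5       auto   294     A         6                  288
6    student    94     A        59                   35
7    student   243     E       106                  137
8        biz   219     A       119                  100
9       auto    39     E        43                   -4
10      home    72     A        38                   34
take 3 rows with smallest payments:
   purpose  term grade  payments  term_minus_payments
5     auto   294     A         6                  288
10    home    72     A        38                   34
9     auto    39     E        43                   -4
filter rows where purpose == 'auto':
  purpose  term grade  payments  term_minus_payments
5    auto   294     A         6                  288
9    auto    39     E        43                   -4
Finally, sum of column 'term_minus_payments' = 284.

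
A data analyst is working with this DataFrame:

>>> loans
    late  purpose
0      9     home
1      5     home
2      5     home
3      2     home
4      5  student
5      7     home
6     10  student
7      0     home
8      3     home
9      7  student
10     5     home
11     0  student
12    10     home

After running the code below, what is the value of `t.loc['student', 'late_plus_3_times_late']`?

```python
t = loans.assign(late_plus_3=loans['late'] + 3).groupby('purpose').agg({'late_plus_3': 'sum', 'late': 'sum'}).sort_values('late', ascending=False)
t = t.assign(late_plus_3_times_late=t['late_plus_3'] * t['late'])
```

748

add column late_plus_3 = loans['late'] + 3:
    late  purpose  late_plus_3
0      9     home           12
1      5     home            8
2      5     home            8
3      2     home            5
4      5  student            8
5      7     home           10
6     10  student           13
7      0     home            3
8      3     home            6
9      7  student           10
10     5     home            8
11     0  student            3
12    10     home           13
group by purpose: sum(late_plus_3), sum(late):
         late_plus_3  late
purpose                   
home              73    46
student           34    22
sort by late descending:
         late_plus_3  late
purpose                   
home              73    46
student           34    22
add column late_plus_3_times_late = t['late_plus_3'] * t['late']:
         late_plus_3  late  late_plus_3_times_late
purpose                                           
home              73    46                    3358
student           34    22                     748
Taking the value at row 'student', column 'late_plus_3_times_late' gives 748.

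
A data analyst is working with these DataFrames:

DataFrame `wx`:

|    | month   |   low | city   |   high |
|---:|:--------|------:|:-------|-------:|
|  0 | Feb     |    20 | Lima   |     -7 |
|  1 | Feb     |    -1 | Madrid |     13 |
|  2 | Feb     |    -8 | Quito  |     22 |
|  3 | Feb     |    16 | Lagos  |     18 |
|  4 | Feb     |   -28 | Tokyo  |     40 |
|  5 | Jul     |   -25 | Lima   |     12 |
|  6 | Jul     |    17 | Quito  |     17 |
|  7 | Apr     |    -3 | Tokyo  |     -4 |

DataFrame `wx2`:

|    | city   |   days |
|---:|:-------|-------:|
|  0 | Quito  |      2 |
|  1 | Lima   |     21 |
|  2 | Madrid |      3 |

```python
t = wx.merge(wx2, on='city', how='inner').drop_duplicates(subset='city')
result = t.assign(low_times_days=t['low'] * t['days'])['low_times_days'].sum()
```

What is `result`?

merge on 'city' (how='inner') → 5 rows:
  month  low    city  high  days
0   Feb   20    Lima    -7    21
1   Feb   -1  Madrid    13     3
2   Feb   -8   Quito    22     2
3   Jul  -25    Lima    12    21
4   Jul   17   Quito    17     2
drop duplicate city (keep=first):
  month  low    city  high  days
0   Feb   20    Lima    -7    21
1   Feb   -1  Madrid    13     3
2   Feb   -8   Quito    22     2
add column low_times_days = t['low'] * t['days']:
  month  low    city  high  days  low_times_days
0   Feb   20    Lima    -7    21             420
1   Feb   -1  Madrid    13     3              -3
2   Feb   -8   Quito    22     2             -16
Hence 401.

401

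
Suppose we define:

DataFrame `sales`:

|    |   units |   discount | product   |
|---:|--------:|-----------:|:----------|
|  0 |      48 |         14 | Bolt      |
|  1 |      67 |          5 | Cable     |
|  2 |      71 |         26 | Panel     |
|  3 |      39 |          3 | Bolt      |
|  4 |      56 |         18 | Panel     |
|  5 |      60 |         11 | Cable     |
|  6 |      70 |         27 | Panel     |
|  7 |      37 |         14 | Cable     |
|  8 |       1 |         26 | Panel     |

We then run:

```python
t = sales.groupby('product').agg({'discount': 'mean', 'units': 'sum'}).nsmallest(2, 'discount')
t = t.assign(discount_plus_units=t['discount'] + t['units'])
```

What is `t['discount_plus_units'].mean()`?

group by product: mean(discount), sum(units):
         discount  units
product                 
Bolt         8.50     87
Cable       10.00    164
Panel       24.25    198
take 2 rows with smallest discount:
         discount  units
product                 
Bolt          8.5     87
Cable        10.0    164
add column discount_plus_units = t['discount'] + t['units']:
         discount  units  discount_plus_units
product                                      
Bolt          8.5     87                 95.5
Cable        10.0    164                174.0
So mean() = 134.75.

134.75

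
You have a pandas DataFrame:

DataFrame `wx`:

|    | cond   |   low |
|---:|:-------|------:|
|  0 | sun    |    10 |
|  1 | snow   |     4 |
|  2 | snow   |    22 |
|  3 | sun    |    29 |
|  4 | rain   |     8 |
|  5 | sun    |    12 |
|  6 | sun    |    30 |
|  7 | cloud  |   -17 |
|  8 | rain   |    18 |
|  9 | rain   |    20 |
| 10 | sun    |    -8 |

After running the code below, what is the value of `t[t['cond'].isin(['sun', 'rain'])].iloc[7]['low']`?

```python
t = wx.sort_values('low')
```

30

sort by low:
     cond  low
7   cloud  -17
10    sun   -8
1    snow    4
4    rain    8
0     sun   10
5     sun   12
8    rain   18
9    rain   20
2    snow   22
3     sun   29
6     sun   30
filter rows where cond in ['sun', 'rain']:
    cond  low
10   sun   -8
4   rain    8
0    sun   10
5    sun   12
8   rain   18
9   rain   20
3    sun   29
6    sun   30
Finally, value at position 7, column 'low' = 30.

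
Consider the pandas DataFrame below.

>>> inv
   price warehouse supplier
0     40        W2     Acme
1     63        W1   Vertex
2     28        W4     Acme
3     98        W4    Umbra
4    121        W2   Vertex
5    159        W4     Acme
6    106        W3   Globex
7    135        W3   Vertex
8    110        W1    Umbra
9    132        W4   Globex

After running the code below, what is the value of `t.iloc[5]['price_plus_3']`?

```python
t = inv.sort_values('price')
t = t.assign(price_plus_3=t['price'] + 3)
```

sort by price:
   price warehouse supplier
2     28        W4     Acme
0     40        W2     Acme
1     63        W1   Vertex
3     98        W4    Umbra
6    106        W3   Globex
8    110        W1    Umbra
4    121        W2   Vertex
9    132        W4   Globex
7    135        W3   Vertex
5    159        W4     Acme
add column price_plus_3 = t['price'] + 3:
   price warehouse supplier  price_plus_3
2     28        W4     Acme            31
0     40        W2     Acme            43
1     63        W1   Vertex            66
3     98        W4    Umbra           101
6    106        W3   Globex           109
8    110        W1    Umbra           113
4    121        W2   Vertex           124
9    132        W4   Globex           135
7    135        W3   Vertex           138
5    159        W4     Acme           162
Taking the value at position 5, column 'price_plus_3' gives 113.

113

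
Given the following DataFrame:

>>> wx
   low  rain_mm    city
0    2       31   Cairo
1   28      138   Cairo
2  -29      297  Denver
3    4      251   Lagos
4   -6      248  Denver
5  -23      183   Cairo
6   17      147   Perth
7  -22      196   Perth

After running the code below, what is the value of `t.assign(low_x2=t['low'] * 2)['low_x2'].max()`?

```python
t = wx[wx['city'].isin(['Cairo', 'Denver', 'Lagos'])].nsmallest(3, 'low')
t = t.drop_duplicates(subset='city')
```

filter rows where city in ['Cairo', 'Denver', 'Lagos']:
   low  rain_mm    city
0    2       31   Cairo
1   28      138   Cairo
2  -29      297  Denver
3    4      251   Lagos
4   -6      248  Denver
5  -23      183   Cairo
take 3 rows with smallest low:
   low  rain_mm    city
2  -29      297  Denver
5  -23      183   Cairo
4   -6      248  Denver
drop duplicate city (keep=first):
   low  rain_mm    city
2  -29      297  Denver
5  -23      183   Cairo
add column low_x2 = t['low'] * 2:
   low  rain_mm    city  low_x2
2  -29      297  Denver     -58
5  -23      183   Cairo     -46
Hence -46.

-46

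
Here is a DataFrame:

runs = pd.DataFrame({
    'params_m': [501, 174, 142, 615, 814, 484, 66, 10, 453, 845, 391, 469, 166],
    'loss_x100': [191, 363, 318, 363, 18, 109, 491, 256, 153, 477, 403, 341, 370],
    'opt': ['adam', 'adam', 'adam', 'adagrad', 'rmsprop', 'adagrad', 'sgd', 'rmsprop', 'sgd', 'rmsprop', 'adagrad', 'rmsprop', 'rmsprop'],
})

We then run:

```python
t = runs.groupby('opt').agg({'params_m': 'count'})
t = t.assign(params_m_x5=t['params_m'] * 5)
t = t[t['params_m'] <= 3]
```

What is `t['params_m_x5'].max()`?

group by opt, count of params_m:
         params_m
opt              
adagrad         3
adam            3
rmsprop         5
sgd             2
add column params_m_x5 = t['params_m'] * 5:
         params_m  params_m_x5
opt                           
adagrad         3           15
adam            3           15
rmsprop         5           25
sgd             2           10
filter rows where params_m <= 3:
         params_m  params_m_x5
opt                           
adagrad         3           15
adam            3           15
sgd             2           10
Reading off the max of column 'params_m_x5', we get 15.

15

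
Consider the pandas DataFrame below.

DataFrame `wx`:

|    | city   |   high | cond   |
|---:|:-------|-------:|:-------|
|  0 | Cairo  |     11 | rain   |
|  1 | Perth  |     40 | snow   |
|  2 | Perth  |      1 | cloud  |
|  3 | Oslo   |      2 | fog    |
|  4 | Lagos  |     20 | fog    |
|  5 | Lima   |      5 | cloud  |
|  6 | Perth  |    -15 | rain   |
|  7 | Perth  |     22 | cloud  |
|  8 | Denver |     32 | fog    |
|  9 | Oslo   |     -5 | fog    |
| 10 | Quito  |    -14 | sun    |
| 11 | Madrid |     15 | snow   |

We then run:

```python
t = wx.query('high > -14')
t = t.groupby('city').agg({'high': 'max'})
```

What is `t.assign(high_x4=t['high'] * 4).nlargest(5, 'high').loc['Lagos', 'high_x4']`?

filter rows where high > -14:
      city  high   cond
0    Cairo    11   rain
1    Perth    40   snow
2    Perth     1  cloud
3     Oslo     2    fog
4    Lagos    20    fog
5     Lima     5  cloud
7    Perth    22  cloud
8   Denver    32    fog
9     Oslo    -5    fog
11  Madrid    15   snow
group by city, max of high:
        high
city        
Cairo     11
Denver    32
Lagos     20
Lima       5
Madrid    15
Oslo       2
Perth     40
add column high_x4 = t['high'] * 4:
        high  high_x4
city                 
Cairo     11       44
Denver    32      128
Lagos     20       80
Lima       5       20
Madrid    15       60
Oslo       2        8
Perth     40      160
take 5 rows with largest high:
        high  high_x4
city                 
Perth     40      160
Denver    32      128
Lagos     20       80
Madrid    15       60
Cairo     11       44
Taking the value at row 'Lagos', column 'high_x4' gives 80.

80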